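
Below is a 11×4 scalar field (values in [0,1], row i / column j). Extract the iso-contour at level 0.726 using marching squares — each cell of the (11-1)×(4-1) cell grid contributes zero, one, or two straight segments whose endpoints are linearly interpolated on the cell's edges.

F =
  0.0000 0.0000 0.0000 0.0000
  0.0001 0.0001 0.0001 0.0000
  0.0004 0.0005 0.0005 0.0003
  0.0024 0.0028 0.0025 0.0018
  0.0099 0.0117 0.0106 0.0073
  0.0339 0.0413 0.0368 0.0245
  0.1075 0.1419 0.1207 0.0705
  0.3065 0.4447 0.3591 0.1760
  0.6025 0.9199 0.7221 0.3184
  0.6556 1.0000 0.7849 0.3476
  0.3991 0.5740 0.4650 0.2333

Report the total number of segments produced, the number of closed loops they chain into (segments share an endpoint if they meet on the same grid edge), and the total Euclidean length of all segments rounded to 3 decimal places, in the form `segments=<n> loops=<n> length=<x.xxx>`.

cell (7,0): code 0100 → (7.592,1.000)–(8.000,0.389)
cell (7,1): code 1000 → (8.000,1.980)–(7.592,1.000)
cell (8,0): code 0110 → (8.000,0.389)–(9.000,0.204)
cell (8,1): code 1101 → (8.062,2.000)–(8.000,1.980)
cell (8,2): code 1000 → (9.000,2.135)–(8.062,2.000)
cell (9,0): code 0010 → (9.000,0.204)–(9.643,1.000)
cell (9,1): code 0011 → (9.643,1.000)–(9.184,2.000)
cell (9,2): code 0001 → (9.184,2.000)–(9.000,2.135)
total: 8 segments, chained into 1 closed loop(s), length Σ = 6.177570

segments=8 loops=1 length=6.178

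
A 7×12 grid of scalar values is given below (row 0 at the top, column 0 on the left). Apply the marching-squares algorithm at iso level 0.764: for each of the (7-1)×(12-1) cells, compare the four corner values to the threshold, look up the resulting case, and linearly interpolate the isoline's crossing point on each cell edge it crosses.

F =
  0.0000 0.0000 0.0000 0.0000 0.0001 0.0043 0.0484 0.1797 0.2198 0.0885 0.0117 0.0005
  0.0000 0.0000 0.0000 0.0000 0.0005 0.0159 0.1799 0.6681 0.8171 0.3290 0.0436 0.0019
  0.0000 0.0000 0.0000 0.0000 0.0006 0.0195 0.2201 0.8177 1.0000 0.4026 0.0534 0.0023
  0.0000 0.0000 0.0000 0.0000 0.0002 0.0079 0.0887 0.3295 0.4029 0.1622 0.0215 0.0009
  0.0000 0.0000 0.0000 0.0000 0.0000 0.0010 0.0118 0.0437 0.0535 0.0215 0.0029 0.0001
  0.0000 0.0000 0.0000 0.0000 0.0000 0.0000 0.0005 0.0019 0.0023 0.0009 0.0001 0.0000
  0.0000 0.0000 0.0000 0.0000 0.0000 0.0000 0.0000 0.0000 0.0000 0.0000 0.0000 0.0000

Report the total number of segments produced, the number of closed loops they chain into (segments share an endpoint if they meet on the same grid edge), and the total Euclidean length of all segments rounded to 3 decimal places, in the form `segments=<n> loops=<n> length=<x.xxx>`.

segments=8 loops=1 length=4.567

cell (0,7): code 0100 → (0.911,8.000)–(1.000,7.644)
cell (0,8): code 1000 → (1.000,8.109)–(0.911,8.000)
cell (1,6): code 0100 → (1.641,7.000)–(2.000,6.910)
cell (1,7): code 1110 → (1.000,7.644)–(1.641,7.000)
cell (1,8): code 1001 → (2.000,8.395)–(1.000,8.109)
cell (2,6): code 0010 → (2.000,6.910)–(2.110,7.000)
cell (2,7): code 0011 → (2.110,7.000)–(2.395,8.000)
cell (2,8): code 0001 → (2.395,8.000)–(2.000,8.395)
total: 8 segments, chained into 1 closed loop(s), length Σ = 4.567128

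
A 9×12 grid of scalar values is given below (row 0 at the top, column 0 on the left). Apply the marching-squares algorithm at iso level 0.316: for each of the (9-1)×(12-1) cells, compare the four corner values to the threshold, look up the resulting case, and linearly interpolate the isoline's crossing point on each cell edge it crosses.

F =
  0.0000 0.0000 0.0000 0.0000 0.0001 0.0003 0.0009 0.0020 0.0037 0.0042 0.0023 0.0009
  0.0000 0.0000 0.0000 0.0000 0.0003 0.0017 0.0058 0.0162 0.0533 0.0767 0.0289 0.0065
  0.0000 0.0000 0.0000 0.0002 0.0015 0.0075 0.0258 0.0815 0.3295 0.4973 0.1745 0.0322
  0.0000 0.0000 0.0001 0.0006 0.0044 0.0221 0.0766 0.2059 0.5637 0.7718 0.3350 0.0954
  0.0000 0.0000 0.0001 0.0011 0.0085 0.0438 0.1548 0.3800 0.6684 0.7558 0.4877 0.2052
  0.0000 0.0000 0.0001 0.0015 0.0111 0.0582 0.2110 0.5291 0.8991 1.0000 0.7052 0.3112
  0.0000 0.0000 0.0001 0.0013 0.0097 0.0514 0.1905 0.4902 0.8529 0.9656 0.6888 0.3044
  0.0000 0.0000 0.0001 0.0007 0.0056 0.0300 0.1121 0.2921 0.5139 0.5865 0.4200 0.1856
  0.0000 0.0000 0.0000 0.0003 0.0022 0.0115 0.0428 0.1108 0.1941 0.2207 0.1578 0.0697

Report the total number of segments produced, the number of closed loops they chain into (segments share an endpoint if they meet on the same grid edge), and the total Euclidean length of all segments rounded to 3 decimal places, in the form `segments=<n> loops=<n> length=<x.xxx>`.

cell (1,7): code 0100 → (1.951,8.000)–(2.000,7.946)
cell (1,8): code 1100 → (1.569,9.000)–(1.951,8.000)
cell (1,9): code 1000 → (2.000,9.562)–(1.569,9.000)
cell (2,7): code 0110 → (2.000,7.946)–(3.000,7.308)
cell (2,9): code 1101 → (2.882,10.000)–(2.000,9.562)
cell (2,10): code 1000 → (3.000,10.079)–(2.882,10.000)
cell (3,6): code 0100 → (3.632,7.000)–(4.000,6.716)
cell (3,7): code 1110 → (3.000,7.308)–(3.632,7.000)
cell (3,10): code 1001 → (4.000,10.608)–(3.000,10.079)
cell (4,6): code 0110 → (4.000,6.716)–(5.000,6.330)
cell (4,10): code 1001 → (5.000,10.988)–(4.000,10.608)
cell (5,6): code 0110 → (5.000,6.330)–(6.000,6.419)
cell (5,10): code 1001 → (6.000,10.970)–(5.000,10.988)
cell (6,6): code 0010 → (6.000,6.419)–(6.879,7.000)
cell (6,7): code 0111 → (6.879,7.000)–(7.000,7.108)
cell (6,10): code 1001 → (7.000,10.444)–(6.000,10.970)
cell (7,7): code 0010 → (7.000,7.108)–(7.619,8.000)
cell (7,8): code 0011 → (7.619,8.000)–(7.739,9.000)
cell (7,9): code 0011 → (7.739,9.000)–(7.397,10.000)
cell (7,10): code 0001 → (7.397,10.000)–(7.000,10.444)
total: 20 segments, chained into 1 closed loop(s), length Σ = 16.700718

segments=20 loops=1 length=16.701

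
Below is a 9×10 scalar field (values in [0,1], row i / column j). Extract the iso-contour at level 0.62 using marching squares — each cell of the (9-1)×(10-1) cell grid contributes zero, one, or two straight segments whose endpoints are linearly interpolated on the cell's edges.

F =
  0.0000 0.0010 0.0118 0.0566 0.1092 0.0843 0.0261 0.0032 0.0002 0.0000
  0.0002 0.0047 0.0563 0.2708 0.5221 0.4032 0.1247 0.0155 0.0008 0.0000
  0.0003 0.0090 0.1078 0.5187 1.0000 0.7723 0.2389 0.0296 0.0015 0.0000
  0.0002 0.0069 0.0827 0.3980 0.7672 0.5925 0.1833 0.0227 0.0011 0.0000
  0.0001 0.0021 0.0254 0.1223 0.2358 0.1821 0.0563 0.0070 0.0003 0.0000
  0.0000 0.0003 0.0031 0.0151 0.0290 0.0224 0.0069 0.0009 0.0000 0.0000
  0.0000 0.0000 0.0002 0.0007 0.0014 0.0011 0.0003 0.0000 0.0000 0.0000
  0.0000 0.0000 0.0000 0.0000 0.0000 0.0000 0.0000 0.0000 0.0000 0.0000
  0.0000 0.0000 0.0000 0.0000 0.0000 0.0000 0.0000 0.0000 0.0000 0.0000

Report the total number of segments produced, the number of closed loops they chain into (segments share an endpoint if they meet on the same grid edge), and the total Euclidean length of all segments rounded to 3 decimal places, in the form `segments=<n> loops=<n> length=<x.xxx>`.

cell (1,3): code 0100 → (1.205,4.000)–(2.000,3.210)
cell (1,4): code 1100 → (1.587,5.000)–(1.205,4.000)
cell (1,5): code 1000 → (2.000,5.286)–(1.587,5.000)
cell (2,3): code 0110 → (2.000,3.210)–(3.000,3.601)
cell (2,4): code 1011 → (3.000,4.843)–(2.847,5.000)
cell (2,5): code 0001 → (2.847,5.000)–(2.000,5.286)
cell (3,3): code 0010 → (3.000,3.601)–(3.277,4.000)
cell (3,4): code 0001 → (3.277,4.000)–(3.000,4.843)
total: 8 segments, chained into 1 closed loop(s), length Σ = 6.252443

segments=8 loops=1 length=6.252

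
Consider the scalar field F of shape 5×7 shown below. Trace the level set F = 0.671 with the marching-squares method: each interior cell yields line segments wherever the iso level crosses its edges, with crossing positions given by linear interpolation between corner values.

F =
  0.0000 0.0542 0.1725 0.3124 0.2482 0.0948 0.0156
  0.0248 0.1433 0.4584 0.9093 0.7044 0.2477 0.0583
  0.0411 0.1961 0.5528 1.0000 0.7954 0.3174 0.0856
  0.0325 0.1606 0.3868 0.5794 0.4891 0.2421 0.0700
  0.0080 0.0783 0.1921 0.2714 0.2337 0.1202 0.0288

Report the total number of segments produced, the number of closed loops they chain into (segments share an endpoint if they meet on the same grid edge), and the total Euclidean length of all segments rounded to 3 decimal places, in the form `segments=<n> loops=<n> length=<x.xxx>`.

segments=8 loops=1 length=6.481

cell (0,2): code 0100 → (0.601,3.000)–(1.000,2.472)
cell (0,3): code 1100 → (0.927,4.000)–(0.601,3.000)
cell (0,4): code 1000 → (1.000,4.073)–(0.927,4.000)
cell (1,2): code 0110 → (1.000,2.472)–(2.000,2.264)
cell (1,4): code 1001 → (2.000,4.260)–(1.000,4.073)
cell (2,2): code 0010 → (2.000,2.264)–(2.782,3.000)
cell (2,3): code 0011 → (2.782,3.000)–(2.406,4.000)
cell (2,4): code 0001 → (2.406,4.000)–(2.000,4.260)
total: 8 segments, chained into 1 closed loop(s), length Σ = 6.480791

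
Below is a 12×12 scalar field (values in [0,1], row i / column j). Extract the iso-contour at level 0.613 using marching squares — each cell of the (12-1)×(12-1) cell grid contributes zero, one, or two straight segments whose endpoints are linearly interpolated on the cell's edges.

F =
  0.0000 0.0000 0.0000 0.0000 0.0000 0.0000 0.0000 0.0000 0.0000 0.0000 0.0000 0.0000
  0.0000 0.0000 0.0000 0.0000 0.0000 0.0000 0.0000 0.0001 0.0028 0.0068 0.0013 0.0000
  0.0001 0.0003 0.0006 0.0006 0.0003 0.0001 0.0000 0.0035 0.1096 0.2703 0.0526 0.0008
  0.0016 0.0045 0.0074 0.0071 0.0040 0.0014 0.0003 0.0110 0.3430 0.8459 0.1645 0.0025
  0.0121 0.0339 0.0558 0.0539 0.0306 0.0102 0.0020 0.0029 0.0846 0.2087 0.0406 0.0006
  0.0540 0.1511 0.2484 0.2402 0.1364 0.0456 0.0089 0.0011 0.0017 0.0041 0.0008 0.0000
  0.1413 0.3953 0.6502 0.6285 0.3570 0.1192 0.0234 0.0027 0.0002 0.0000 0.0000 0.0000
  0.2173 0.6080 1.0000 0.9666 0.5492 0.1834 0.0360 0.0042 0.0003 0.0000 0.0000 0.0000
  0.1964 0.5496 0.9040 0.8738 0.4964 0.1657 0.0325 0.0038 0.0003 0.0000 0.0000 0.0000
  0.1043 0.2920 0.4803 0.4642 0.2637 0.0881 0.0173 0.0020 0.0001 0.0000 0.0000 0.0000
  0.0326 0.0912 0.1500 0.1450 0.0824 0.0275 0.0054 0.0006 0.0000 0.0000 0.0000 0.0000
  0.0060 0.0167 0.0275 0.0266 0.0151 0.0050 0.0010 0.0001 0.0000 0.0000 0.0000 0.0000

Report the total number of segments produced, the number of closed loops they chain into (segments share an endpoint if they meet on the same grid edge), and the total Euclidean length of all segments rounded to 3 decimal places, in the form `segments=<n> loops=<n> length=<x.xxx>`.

cell (2,8): code 0100 → (2.595,9.000)–(3.000,8.537)
cell (2,9): code 1000 → (3.000,9.342)–(2.595,9.000)
cell (3,8): code 0010 → (3.000,8.537)–(3.366,9.000)
cell (3,9): code 0001 → (3.366,9.000)–(3.000,9.342)
cell (5,1): code 0100 → (5.907,2.000)–(6.000,1.854)
cell (5,2): code 1100 → (5.960,3.000)–(5.907,2.000)
cell (5,3): code 1000 → (6.000,3.057)–(5.960,3.000)
cell (6,1): code 0110 → (6.000,1.854)–(7.000,1.013)
cell (6,3): code 1001 → (7.000,3.847)–(6.000,3.057)
cell (7,1): code 0110 → (7.000,1.013)–(8.000,1.179)
cell (7,3): code 1001 → (8.000,3.691)–(7.000,3.847)
cell (8,1): code 0010 → (8.000,1.179)–(8.687,2.000)
cell (8,2): code 0011 → (8.687,2.000)–(8.637,3.000)
cell (8,3): code 0001 → (8.637,3.000)–(8.000,3.691)
total: 14 segments, chained into 2 closed loop(s), length Σ = 11.097374

segments=14 loops=2 length=11.097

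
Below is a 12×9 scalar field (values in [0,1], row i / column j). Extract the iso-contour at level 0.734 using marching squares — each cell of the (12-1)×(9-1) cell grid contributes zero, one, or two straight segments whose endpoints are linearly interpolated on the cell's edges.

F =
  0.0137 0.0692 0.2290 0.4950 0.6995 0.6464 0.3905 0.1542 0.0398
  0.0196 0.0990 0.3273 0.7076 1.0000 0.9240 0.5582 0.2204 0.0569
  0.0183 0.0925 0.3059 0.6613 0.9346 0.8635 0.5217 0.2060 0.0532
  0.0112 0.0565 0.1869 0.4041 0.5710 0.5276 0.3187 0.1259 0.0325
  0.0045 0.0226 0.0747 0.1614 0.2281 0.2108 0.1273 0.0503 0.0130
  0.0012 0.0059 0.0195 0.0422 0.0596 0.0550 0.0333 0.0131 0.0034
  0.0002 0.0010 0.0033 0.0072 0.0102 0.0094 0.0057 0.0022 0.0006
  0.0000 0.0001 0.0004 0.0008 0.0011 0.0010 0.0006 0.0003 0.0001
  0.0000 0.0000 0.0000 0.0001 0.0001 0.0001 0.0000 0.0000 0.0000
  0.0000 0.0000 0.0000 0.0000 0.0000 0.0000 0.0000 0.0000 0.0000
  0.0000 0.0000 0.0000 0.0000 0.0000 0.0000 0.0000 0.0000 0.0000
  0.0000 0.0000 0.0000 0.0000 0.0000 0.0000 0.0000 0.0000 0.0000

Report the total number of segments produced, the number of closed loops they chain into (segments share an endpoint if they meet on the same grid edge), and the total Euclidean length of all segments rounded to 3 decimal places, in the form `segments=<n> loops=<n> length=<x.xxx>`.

segments=8 loops=1 length=7.646

cell (0,3): code 0100 → (0.115,4.000)–(1.000,3.090)
cell (0,4): code 1100 → (0.316,5.000)–(0.115,4.000)
cell (0,5): code 1000 → (1.000,5.519)–(0.316,5.000)
cell (1,3): code 0110 → (1.000,3.090)–(2.000,3.266)
cell (1,5): code 1001 → (2.000,5.379)–(1.000,5.519)
cell (2,3): code 0010 → (2.000,3.266)–(2.552,4.000)
cell (2,4): code 0011 → (2.552,4.000)–(2.386,5.000)
cell (2,5): code 0001 → (2.386,5.000)–(2.000,5.379)
total: 8 segments, chained into 1 closed loop(s), length Σ = 7.646086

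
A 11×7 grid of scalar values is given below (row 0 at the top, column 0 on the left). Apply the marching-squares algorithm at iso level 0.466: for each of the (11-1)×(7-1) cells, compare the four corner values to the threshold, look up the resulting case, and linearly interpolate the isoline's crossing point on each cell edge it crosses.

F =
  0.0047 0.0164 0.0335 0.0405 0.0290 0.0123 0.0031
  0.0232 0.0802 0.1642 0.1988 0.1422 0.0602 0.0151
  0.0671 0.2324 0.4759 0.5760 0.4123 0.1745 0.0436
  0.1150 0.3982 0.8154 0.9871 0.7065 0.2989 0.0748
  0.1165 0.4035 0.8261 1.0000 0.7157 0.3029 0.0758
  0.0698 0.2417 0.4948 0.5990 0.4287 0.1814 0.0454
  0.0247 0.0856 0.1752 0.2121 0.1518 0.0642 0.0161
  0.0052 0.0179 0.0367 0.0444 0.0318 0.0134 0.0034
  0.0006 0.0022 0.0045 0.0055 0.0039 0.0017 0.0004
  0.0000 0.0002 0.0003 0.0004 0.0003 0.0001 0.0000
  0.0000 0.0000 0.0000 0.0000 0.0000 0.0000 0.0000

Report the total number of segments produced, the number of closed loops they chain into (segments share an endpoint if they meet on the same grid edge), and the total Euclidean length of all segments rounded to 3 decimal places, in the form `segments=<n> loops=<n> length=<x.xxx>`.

segments=14 loops=1 length=11.067

cell (1,1): code 0100 → (1.968,2.000)–(2.000,1.959)
cell (1,2): code 1100 → (1.708,3.000)–(1.968,2.000)
cell (1,3): code 1000 → (2.000,3.672)–(1.708,3.000)
cell (2,1): code 0110 → (2.000,1.959)–(3.000,1.163)
cell (2,3): code 1101 → (2.183,4.000)–(2.000,3.672)
cell (2,4): code 1000 → (3.000,4.590)–(2.183,4.000)
cell (3,1): code 0110 → (3.000,1.163)–(4.000,1.148)
cell (3,4): code 1001 → (4.000,4.605)–(3.000,4.590)
cell (4,1): code 0110 → (4.000,1.148)–(5.000,1.886)
cell (4,3): code 1011 → (5.000,3.781)–(4.870,4.000)
cell (4,4): code 0001 → (4.870,4.000)–(4.000,4.605)
cell (5,1): code 0010 → (5.000,1.886)–(5.090,2.000)
cell (5,2): code 0011 → (5.090,2.000)–(5.344,3.000)
cell (5,3): code 0001 → (5.344,3.000)–(5.000,3.781)
total: 14 segments, chained into 1 closed loop(s), length Σ = 11.067208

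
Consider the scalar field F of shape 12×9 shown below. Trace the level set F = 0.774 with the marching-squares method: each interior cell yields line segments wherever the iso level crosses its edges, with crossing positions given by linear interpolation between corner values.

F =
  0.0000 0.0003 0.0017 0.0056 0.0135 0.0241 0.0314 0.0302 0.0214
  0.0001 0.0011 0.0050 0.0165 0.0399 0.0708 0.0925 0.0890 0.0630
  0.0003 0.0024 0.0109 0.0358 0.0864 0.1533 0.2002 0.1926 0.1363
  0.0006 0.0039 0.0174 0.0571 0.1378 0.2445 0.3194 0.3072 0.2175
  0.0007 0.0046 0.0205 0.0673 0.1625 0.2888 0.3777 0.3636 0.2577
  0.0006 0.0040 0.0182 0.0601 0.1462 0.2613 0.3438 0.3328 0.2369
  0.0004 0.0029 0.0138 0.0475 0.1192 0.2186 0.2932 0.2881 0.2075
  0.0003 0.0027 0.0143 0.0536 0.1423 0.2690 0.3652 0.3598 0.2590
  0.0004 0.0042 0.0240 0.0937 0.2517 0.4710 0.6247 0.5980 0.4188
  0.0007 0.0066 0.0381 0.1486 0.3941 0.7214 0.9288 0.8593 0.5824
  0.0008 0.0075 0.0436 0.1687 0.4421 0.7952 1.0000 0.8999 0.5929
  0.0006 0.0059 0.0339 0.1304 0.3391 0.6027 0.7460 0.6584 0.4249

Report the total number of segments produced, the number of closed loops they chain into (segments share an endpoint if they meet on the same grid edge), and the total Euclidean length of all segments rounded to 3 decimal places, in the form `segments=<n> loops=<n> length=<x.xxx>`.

cell (8,5): code 0100 → (8.491,6.000)–(9.000,5.254)
cell (8,6): code 1100 → (8.674,7.000)–(8.491,6.000)
cell (8,7): code 1000 → (9.000,7.308)–(8.674,7.000)
cell (9,4): code 0100 → (9.713,5.000)–(10.000,4.940)
cell (9,5): code 1110 → (9.000,5.254)–(9.713,5.000)
cell (9,7): code 1001 → (10.000,7.410)–(9.000,7.308)
cell (10,4): code 0010 → (10.000,4.940)–(10.110,5.000)
cell (10,5): code 0011 → (10.110,5.000)–(10.890,6.000)
cell (10,6): code 0011 → (10.890,6.000)–(10.521,7.000)
cell (10,7): code 0001 → (10.521,7.000)–(10.000,7.410)
total: 10 segments, chained into 1 closed loop(s), length Σ = 7.546448

segments=10 loops=1 length=7.546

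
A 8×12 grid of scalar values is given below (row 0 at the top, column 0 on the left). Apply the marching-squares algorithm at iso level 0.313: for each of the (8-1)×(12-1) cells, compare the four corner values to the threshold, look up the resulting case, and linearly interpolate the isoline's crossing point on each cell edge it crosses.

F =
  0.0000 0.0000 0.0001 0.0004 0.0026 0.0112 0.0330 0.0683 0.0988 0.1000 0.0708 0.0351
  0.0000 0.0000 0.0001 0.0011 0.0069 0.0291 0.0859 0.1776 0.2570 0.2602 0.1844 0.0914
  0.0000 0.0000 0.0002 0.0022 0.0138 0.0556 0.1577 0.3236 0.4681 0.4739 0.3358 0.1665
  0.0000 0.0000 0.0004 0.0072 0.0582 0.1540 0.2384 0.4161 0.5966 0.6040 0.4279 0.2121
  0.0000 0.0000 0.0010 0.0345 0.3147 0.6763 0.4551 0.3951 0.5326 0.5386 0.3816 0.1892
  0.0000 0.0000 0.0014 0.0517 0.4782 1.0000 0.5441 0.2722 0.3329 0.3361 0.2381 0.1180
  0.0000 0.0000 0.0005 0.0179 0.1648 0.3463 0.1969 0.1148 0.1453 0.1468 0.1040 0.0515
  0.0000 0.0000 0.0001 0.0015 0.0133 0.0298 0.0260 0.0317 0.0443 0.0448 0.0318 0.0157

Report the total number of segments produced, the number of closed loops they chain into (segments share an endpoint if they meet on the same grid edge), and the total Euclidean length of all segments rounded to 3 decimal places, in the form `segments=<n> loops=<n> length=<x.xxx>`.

segments=26 loops=1 length=18.947

cell (1,6): code 0100 → (1.927,7.000)–(2.000,6.936)
cell (1,7): code 1100 → (1.265,8.000)–(1.927,7.000)
cell (1,8): code 1100 → (1.247,9.000)–(1.265,8.000)
cell (1,9): code 1100 → (1.849,10.000)–(1.247,9.000)
cell (1,10): code 1000 → (2.000,10.135)–(1.849,10.000)
cell (2,6): code 0110 → (2.000,6.936)–(3.000,6.420)
cell (2,10): code 1001 → (3.000,10.532)–(2.000,10.135)
cell (3,3): code 0100 → (3.993,4.000)–(4.000,3.994)
cell (3,4): code 1100 → (3.304,5.000)–(3.993,4.000)
cell (3,5): code 1100 → (3.344,6.000)–(3.304,5.000)
cell (3,6): code 1110 → (3.000,6.420)–(3.344,6.000)
cell (3,10): code 1001 → (4.000,10.357)–(3.000,10.532)
cell (4,3): code 0110 → (4.000,3.994)–(5.000,3.613)
cell (4,6): code 1011 → (5.000,6.850)–(4.668,7.000)
cell (4,7): code 0111 → (4.668,7.000)–(5.000,7.672)
cell (4,9): code 1011 → (5.000,9.236)–(4.478,10.000)
cell (4,10): code 0001 → (4.478,10.000)–(4.000,10.357)
cell (5,3): code 0010 → (5.000,3.613)–(5.527,4.000)
cell (5,4): code 0111 → (5.527,4.000)–(6.000,4.817)
cell (5,5): code 1011 → (6.000,5.223)–(5.666,6.000)
cell (5,6): code 0001 → (5.666,6.000)–(5.000,6.850)
cell (5,7): code 0010 → (5.000,7.672)–(5.106,8.000)
cell (5,8): code 0011 → (5.106,8.000)–(5.122,9.000)
cell (5,9): code 0001 → (5.122,9.000)–(5.000,9.236)
cell (6,4): code 0010 → (6.000,4.817)–(6.105,5.000)
cell (6,5): code 0001 → (6.105,5.000)–(6.000,5.223)
total: 26 segments, chained into 1 closed loop(s), length Σ = 18.947097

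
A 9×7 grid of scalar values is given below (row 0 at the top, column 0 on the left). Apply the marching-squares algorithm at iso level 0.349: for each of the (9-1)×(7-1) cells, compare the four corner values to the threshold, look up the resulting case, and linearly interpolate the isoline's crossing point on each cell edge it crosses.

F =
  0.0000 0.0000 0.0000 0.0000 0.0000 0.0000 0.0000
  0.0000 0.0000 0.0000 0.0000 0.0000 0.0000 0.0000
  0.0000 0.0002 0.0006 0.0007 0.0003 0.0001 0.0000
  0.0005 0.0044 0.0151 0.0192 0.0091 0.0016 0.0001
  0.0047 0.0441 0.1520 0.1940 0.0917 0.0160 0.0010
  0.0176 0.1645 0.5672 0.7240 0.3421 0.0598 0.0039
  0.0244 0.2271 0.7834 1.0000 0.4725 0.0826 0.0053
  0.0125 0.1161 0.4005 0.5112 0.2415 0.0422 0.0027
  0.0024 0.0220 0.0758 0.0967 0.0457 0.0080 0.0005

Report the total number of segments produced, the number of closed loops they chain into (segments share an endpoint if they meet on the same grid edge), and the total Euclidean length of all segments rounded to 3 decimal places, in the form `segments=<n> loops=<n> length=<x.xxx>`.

cell (4,1): code 0100 → (4.474,2.000)–(5.000,1.458)
cell (4,2): code 1100 → (4.292,3.000)–(4.474,2.000)
cell (4,3): code 1000 → (5.000,3.982)–(4.292,3.000)
cell (5,1): code 0110 → (5.000,1.458)–(6.000,1.219)
cell (5,3): code 1101 → (5.053,4.000)–(5.000,3.982)
cell (5,4): code 1000 → (6.000,4.317)–(5.053,4.000)
cell (6,1): code 0110 → (6.000,1.219)–(7.000,1.819)
cell (6,3): code 1011 → (7.000,3.601)–(6.535,4.000)
cell (6,4): code 0001 → (6.535,4.000)–(6.000,4.317)
cell (7,1): code 0010 → (7.000,1.819)–(7.159,2.000)
cell (7,2): code 0011 → (7.159,2.000)–(7.391,3.000)
cell (7,3): code 0001 → (7.391,3.000)–(7.000,3.601)
total: 12 segments, chained into 1 closed loop(s), length Σ = 9.449480

segments=12 loops=1 length=9.449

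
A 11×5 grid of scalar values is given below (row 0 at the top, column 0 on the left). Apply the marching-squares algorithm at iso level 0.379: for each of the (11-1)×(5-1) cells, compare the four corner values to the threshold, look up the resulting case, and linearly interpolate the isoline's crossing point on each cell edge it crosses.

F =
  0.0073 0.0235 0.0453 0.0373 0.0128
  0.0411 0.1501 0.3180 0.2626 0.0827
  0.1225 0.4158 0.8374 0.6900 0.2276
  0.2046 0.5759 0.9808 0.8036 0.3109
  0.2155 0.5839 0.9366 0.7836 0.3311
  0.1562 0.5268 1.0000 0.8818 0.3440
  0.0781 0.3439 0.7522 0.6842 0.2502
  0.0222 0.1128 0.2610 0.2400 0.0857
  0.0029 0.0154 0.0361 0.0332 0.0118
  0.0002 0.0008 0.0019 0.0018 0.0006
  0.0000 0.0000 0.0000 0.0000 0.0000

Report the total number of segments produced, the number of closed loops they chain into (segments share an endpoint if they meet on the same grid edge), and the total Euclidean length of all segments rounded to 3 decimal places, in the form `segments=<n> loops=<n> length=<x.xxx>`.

segments=16 loops=1 length=14.859

cell (1,0): code 0100 → (1.861,1.000)–(2.000,0.875)
cell (1,1): code 1100 → (1.117,2.000)–(1.861,1.000)
cell (1,2): code 1100 → (1.272,3.000)–(1.117,2.000)
cell (1,3): code 1000 → (2.000,3.673)–(1.272,3.000)
cell (2,0): code 0110 → (2.000,0.875)–(3.000,0.470)
cell (2,3): code 1001 → (3.000,3.862)–(2.000,3.673)
cell (3,0): code 0110 → (3.000,0.470)–(4.000,0.444)
cell (3,3): code 1001 → (4.000,3.894)–(3.000,3.862)
cell (4,0): code 0110 → (4.000,0.444)–(5.000,0.601)
cell (4,3): code 1001 → (5.000,3.935)–(4.000,3.894)
cell (5,0): code 0010 → (5.000,0.601)–(5.808,1.000)
cell (5,1): code 0111 → (5.808,1.000)–(6.000,1.086)
cell (5,3): code 1001 → (6.000,3.703)–(5.000,3.935)
cell (6,1): code 0010 → (6.000,1.086)–(6.760,2.000)
cell (6,2): code 0011 → (6.760,2.000)–(6.687,3.000)
cell (6,3): code 0001 → (6.687,3.000)–(6.000,3.703)
total: 16 segments, chained into 1 closed loop(s), length Σ = 14.858999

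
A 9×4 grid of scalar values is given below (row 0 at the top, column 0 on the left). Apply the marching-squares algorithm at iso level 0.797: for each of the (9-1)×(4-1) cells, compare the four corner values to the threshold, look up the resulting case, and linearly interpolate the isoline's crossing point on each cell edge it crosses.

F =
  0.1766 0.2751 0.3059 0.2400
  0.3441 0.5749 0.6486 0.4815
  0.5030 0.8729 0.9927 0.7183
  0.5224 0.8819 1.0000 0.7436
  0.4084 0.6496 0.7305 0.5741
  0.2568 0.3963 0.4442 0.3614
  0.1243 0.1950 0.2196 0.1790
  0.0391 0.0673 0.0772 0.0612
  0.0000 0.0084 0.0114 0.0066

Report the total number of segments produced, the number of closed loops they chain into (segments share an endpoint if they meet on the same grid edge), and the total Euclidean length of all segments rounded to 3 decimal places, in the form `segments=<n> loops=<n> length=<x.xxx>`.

segments=8 loops=1 length=6.891

cell (1,0): code 0100 → (1.745,1.000)–(2.000,0.795)
cell (1,1): code 1100 → (1.431,2.000)–(1.745,1.000)
cell (1,2): code 1000 → (2.000,2.713)–(1.431,2.000)
cell (2,0): code 0110 → (2.000,0.795)–(3.000,0.764)
cell (2,2): code 1001 → (3.000,2.792)–(2.000,2.713)
cell (3,0): code 0010 → (3.000,0.764)–(3.365,1.000)
cell (3,1): code 0011 → (3.365,1.000)–(3.753,2.000)
cell (3,2): code 0001 → (3.753,2.000)–(3.000,2.792)
total: 8 segments, chained into 1 closed loop(s), length Σ = 6.891463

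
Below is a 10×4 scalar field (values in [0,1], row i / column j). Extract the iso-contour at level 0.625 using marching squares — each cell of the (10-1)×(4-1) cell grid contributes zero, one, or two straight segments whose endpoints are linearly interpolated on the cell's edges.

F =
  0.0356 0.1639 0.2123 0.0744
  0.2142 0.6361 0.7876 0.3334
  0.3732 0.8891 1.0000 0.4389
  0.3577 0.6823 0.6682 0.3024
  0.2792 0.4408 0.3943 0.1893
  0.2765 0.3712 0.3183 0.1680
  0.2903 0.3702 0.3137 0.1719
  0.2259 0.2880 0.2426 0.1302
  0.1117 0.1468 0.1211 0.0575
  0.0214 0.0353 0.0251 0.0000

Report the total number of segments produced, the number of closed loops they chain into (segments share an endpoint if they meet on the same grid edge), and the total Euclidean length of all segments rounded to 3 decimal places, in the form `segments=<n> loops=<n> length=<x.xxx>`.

cell (0,0): code 0100 → (0.976,1.000)–(1.000,0.974)
cell (0,1): code 1100 → (0.717,2.000)–(0.976,1.000)
cell (0,2): code 1000 → (1.000,2.358)–(0.717,2.000)
cell (1,0): code 0110 → (1.000,0.974)–(2.000,0.488)
cell (1,2): code 1001 → (2.000,2.668)–(1.000,2.358)
cell (2,0): code 0110 → (2.000,0.488)–(3.000,0.823)
cell (2,2): code 1001 → (3.000,2.118)–(2.000,2.668)
cell (3,0): code 0010 → (3.000,0.823)–(3.237,1.000)
cell (3,1): code 0011 → (3.237,1.000)–(3.158,2.000)
cell (3,2): code 0001 → (3.158,2.000)–(3.000,2.118)
total: 10 segments, chained into 1 closed loop(s), length Σ = 7.375202

segments=10 loops=1 length=7.375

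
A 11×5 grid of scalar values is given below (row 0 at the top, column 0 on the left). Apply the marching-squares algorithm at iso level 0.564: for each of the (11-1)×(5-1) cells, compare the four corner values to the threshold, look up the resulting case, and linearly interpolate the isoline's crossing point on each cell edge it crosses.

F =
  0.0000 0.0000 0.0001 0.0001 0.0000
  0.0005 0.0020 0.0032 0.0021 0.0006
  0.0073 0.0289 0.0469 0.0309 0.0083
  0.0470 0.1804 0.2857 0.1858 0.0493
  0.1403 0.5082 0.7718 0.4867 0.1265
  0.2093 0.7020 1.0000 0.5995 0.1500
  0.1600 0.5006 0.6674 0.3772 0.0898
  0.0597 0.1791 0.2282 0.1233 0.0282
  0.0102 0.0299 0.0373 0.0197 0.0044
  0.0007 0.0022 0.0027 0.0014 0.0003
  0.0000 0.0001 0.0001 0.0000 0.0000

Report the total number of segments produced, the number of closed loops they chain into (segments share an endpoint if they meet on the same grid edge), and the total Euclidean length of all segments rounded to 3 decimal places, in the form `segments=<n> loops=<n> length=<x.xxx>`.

segments=12 loops=1 length=7.486

cell (3,1): code 0100 → (3.573,2.000)–(4.000,1.212)
cell (3,2): code 1000 → (4.000,2.729)–(3.573,2.000)
cell (4,0): code 0100 → (4.288,1.000)–(5.000,0.720)
cell (4,1): code 1110 → (4.000,1.212)–(4.288,1.000)
cell (4,2): code 1101 → (4.685,3.000)–(4.000,2.729)
cell (4,3): code 1000 → (5.000,3.079)–(4.685,3.000)
cell (5,0): code 0010 → (5.000,0.720)–(5.685,1.000)
cell (5,1): code 0111 → (5.685,1.000)–(6.000,1.380)
cell (5,2): code 1011 → (6.000,2.356)–(5.160,3.000)
cell (5,3): code 0001 → (5.160,3.000)–(5.000,3.079)
cell (6,1): code 0010 → (6.000,1.380)–(6.235,2.000)
cell (6,2): code 0001 → (6.235,2.000)–(6.000,2.356)
total: 12 segments, chained into 1 closed loop(s), length Σ = 7.486338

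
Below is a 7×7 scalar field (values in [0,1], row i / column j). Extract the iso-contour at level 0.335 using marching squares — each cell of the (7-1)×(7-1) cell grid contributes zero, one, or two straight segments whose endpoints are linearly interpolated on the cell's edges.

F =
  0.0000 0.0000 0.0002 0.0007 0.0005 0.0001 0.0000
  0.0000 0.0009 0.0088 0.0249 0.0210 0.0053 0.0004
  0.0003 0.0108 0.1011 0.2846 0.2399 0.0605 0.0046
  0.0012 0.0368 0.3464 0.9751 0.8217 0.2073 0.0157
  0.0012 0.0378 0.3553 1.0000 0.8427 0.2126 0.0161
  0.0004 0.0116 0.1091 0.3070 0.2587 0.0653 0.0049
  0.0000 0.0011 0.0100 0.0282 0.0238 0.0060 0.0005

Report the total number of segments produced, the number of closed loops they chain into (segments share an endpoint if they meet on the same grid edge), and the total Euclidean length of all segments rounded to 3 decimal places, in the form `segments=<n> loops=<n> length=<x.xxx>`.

cell (2,1): code 0100 → (2.954,2.000)–(3.000,1.963)
cell (2,2): code 1100 → (2.073,3.000)–(2.954,2.000)
cell (2,3): code 1100 → (2.163,4.000)–(2.073,3.000)
cell (2,4): code 1000 → (3.000,4.792)–(2.163,4.000)
cell (3,1): code 0110 → (3.000,1.963)–(4.000,1.936)
cell (3,4): code 1001 → (4.000,4.806)–(3.000,4.792)
cell (4,1): code 0010 → (4.000,1.936)–(4.082,2.000)
cell (4,2): code 0011 → (4.082,2.000)–(4.960,3.000)
cell (4,3): code 0011 → (4.960,3.000)–(4.869,4.000)
cell (4,4): code 0001 → (4.869,4.000)–(4.000,4.806)
total: 10 segments, chained into 1 closed loop(s), length Σ = 9.172253

segments=10 loops=1 length=9.172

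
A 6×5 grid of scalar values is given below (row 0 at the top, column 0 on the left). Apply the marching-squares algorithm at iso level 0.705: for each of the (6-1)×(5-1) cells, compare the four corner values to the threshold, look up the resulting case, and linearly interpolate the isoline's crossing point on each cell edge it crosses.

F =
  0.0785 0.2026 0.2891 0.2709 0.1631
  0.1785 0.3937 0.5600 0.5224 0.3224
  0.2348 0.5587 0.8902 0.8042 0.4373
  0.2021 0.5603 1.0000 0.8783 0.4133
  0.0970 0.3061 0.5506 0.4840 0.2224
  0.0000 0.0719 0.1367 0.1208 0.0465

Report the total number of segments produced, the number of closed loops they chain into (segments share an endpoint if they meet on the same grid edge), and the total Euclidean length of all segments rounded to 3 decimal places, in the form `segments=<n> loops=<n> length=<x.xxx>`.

cell (1,1): code 0100 → (1.439,2.000)–(2.000,1.441)
cell (1,2): code 1100 → (1.648,3.000)–(1.439,2.000)
cell (1,3): code 1000 → (2.000,3.270)–(1.648,3.000)
cell (2,1): code 0110 → (2.000,1.441)–(3.000,1.329)
cell (2,3): code 1001 → (3.000,3.373)–(2.000,3.270)
cell (3,1): code 0010 → (3.000,1.329)–(3.656,2.000)
cell (3,2): code 0011 → (3.656,2.000)–(3.440,3.000)
cell (3,3): code 0001 → (3.440,3.000)–(3.000,3.373)
total: 8 segments, chained into 1 closed loop(s), length Σ = 6.806725

segments=8 loops=1 length=6.807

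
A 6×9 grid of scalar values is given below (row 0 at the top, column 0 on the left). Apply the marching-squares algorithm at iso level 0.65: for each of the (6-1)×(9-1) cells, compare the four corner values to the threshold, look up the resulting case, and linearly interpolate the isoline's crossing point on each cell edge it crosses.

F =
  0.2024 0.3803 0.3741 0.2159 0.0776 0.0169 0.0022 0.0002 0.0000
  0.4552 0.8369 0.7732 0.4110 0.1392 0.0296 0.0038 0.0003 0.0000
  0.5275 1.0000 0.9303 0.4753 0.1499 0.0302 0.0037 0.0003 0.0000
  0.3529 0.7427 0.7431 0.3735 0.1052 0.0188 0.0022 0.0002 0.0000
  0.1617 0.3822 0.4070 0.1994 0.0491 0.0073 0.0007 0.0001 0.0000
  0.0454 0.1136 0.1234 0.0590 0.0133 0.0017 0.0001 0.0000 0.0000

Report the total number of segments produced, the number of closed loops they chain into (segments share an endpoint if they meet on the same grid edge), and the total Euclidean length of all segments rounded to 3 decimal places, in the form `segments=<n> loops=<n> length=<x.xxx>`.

cell (0,0): code 0100 → (0.591,1.000)–(1.000,0.510)
cell (0,1): code 1100 → (0.691,2.000)–(0.591,1.000)
cell (0,2): code 1000 → (1.000,2.340)–(0.691,2.000)
cell (1,0): code 0110 → (1.000,0.510)–(2.000,0.259)
cell (1,2): code 1001 → (2.000,2.616)–(1.000,2.340)
cell (2,0): code 0110 → (2.000,0.259)–(3.000,0.762)
cell (2,2): code 1001 → (3.000,2.252)–(2.000,2.616)
cell (3,0): code 0010 → (3.000,0.762)–(3.257,1.000)
cell (3,1): code 0011 → (3.257,1.000)–(3.277,2.000)
cell (3,2): code 0001 → (3.277,2.000)–(3.000,2.252)
total: 10 segments, chained into 1 closed loop(s), length Σ = 8.079442

segments=10 loops=1 length=8.079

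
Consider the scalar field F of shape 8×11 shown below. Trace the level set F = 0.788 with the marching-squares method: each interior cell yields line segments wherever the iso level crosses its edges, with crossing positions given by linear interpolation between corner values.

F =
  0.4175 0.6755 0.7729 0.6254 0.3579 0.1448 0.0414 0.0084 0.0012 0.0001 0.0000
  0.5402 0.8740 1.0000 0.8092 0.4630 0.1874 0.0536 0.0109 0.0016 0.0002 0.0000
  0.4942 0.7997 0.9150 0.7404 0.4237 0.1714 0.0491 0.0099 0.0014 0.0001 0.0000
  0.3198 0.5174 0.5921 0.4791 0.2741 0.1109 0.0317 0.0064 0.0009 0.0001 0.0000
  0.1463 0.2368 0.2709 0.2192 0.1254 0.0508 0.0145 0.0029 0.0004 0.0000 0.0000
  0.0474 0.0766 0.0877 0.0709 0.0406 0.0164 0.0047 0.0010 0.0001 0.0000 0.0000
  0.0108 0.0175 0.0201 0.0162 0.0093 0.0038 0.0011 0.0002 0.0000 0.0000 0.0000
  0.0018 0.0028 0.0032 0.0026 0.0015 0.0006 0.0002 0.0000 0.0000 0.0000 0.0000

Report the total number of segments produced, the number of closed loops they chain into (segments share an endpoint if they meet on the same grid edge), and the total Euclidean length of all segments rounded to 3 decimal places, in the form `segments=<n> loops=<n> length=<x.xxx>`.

cell (0,0): code 0100 → (0.567,1.000)–(1.000,0.742)
cell (0,1): code 1100 → (0.066,2.000)–(0.567,1.000)
cell (0,2): code 1100 → (0.885,3.000)–(0.066,2.000)
cell (0,3): code 1000 → (1.000,3.061)–(0.885,3.000)
cell (1,0): code 0110 → (1.000,0.742)–(2.000,0.962)
cell (1,2): code 1011 → (2.000,2.727)–(1.308,3.000)
cell (1,3): code 0001 → (1.308,3.000)–(1.000,3.061)
cell (2,0): code 0010 → (2.000,0.962)–(2.041,1.000)
cell (2,1): code 0011 → (2.041,1.000)–(2.393,2.000)
cell (2,2): code 0001 → (2.393,2.000)–(2.000,2.727)
total: 10 segments, chained into 1 closed loop(s), length Σ = 7.069866

segments=10 loops=1 length=7.070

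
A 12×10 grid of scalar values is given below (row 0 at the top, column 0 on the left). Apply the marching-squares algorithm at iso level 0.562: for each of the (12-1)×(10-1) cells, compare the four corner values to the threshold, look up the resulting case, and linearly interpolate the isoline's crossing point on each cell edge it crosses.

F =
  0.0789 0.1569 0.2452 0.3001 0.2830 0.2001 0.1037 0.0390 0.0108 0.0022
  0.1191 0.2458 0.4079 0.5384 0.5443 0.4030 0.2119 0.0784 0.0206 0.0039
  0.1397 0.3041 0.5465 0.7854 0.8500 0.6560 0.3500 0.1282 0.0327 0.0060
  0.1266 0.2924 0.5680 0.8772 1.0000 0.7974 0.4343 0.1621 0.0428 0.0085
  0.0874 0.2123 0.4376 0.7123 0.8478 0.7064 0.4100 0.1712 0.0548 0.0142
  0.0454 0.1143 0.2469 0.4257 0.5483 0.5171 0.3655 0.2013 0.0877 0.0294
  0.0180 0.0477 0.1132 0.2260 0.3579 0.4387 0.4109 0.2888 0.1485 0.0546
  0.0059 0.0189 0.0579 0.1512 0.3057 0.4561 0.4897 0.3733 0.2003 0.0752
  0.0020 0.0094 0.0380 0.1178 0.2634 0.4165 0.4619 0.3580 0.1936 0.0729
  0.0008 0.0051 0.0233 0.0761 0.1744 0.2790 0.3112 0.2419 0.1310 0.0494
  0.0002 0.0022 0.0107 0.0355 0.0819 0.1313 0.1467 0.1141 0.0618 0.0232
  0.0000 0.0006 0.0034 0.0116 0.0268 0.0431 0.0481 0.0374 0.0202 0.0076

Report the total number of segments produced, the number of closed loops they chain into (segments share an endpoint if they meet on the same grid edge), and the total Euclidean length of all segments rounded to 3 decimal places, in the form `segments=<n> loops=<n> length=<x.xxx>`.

segments=14 loops=1 length=11.885

cell (1,2): code 0100 → (1.096,3.000)–(2.000,2.065)
cell (1,3): code 1100 → (1.058,4.000)–(1.096,3.000)
cell (1,4): code 1100 → (1.628,5.000)–(1.058,4.000)
cell (1,5): code 1000 → (2.000,5.307)–(1.628,5.000)
cell (2,1): code 0100 → (2.721,2.000)–(3.000,1.978)
cell (2,2): code 1110 → (2.000,2.065)–(2.721,2.000)
cell (2,5): code 1001 → (3.000,5.648)–(2.000,5.307)
cell (3,1): code 0010 → (3.000,1.978)–(3.046,2.000)
cell (3,2): code 0111 → (3.046,2.000)–(4.000,2.453)
cell (3,5): code 1001 → (4.000,5.487)–(3.000,5.648)
cell (4,2): code 0010 → (4.000,2.453)–(4.524,3.000)
cell (4,3): code 0011 → (4.524,3.000)–(4.954,4.000)
cell (4,4): code 0011 → (4.954,4.000)–(4.763,5.000)
cell (4,5): code 0001 → (4.763,5.000)–(4.000,5.487)
total: 14 segments, chained into 1 closed loop(s), length Σ = 11.884848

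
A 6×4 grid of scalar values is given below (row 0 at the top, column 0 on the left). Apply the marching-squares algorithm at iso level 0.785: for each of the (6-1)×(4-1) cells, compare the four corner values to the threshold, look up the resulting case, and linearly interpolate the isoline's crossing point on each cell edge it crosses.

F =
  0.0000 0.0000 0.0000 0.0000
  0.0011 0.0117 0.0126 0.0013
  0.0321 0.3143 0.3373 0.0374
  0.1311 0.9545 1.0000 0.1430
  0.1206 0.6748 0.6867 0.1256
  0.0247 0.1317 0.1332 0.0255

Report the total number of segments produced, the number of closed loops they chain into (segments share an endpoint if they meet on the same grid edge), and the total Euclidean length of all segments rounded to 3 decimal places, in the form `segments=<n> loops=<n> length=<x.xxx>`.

cell (2,0): code 0100 → (2.735,1.000)–(3.000,0.794)
cell (2,1): code 1100 → (2.676,2.000)–(2.735,1.000)
cell (2,2): code 1000 → (3.000,2.251)–(2.676,2.000)
cell (3,0): code 0010 → (3.000,0.794)–(3.606,1.000)
cell (3,1): code 0011 → (3.606,1.000)–(3.686,2.000)
cell (3,2): code 0001 → (3.686,2.000)–(3.000,2.251)
total: 6 segments, chained into 1 closed loop(s), length Σ = 4.121156

segments=6 loops=1 length=4.121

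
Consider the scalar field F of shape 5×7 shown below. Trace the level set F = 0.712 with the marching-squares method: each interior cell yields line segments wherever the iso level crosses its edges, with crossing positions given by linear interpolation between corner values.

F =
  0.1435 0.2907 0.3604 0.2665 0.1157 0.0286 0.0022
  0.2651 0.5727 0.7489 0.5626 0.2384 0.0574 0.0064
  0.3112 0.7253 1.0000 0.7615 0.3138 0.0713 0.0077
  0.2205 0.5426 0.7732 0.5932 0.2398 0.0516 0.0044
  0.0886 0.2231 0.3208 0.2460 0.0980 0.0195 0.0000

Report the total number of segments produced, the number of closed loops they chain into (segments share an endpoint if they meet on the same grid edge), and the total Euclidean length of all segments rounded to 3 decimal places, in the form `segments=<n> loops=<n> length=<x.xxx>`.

segments=12 loops=1 length=6.328

cell (0,1): code 0100 → (0.905,2.000)–(1.000,1.791)
cell (0,2): code 1000 → (1.000,2.198)–(0.905,2.000)
cell (1,0): code 0100 → (1.913,1.000)–(2.000,0.968)
cell (1,1): code 1110 → (1.000,1.791)–(1.913,1.000)
cell (1,2): code 1101 → (1.751,3.000)–(1.000,2.198)
cell (1,3): code 1000 → (2.000,3.111)–(1.751,3.000)
cell (2,0): code 0010 → (2.000,0.968)–(2.073,1.000)
cell (2,1): code 0111 → (2.073,1.000)–(3.000,1.735)
cell (2,2): code 1011 → (3.000,2.340)–(2.294,3.000)
cell (2,3): code 0001 → (2.294,3.000)–(2.000,3.111)
cell (3,1): code 0010 → (3.000,1.735)–(3.135,2.000)
cell (3,2): code 0001 → (3.135,2.000)–(3.000,2.340)
total: 12 segments, chained into 1 closed loop(s), length Σ = 6.328095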